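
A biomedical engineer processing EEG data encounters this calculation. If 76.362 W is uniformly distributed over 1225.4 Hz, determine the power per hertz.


Power spectral density:
PSD = P / BW
    = 76.362 / 1225.4
    = 0.06231598 W/Hz

0.06231598 W/Hz


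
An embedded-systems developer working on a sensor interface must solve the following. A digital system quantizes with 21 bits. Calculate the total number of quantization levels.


Number of quantization levels = 2^N
= 2^21
= 2097152

2097152


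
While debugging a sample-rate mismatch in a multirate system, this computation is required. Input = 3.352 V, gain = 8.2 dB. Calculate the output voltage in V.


Output voltage from dB gain:
V_out = V_in * 10^(gain_dB / 20)
      = 3.352 * 10^(8.2 / 20)
      = 3.352 * 2.570396
      = 8.616 V

8.616 V


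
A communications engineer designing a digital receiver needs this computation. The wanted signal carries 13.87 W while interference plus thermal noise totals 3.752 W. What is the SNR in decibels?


SNR in decibels:
SNR = 10 * log10(Ps / Pn)
    = 10 * log10(13.87 / 3.752)
    = 10 * log10(3.6967)
    = 10 * 0.5678
    = 5.68 dB

5.68 dB


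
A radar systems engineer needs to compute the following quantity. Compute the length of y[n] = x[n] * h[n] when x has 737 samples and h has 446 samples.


Linear convolution output length:
L = N + M - 1
  = 737 + 446 - 1
  = 1182 samples

1182


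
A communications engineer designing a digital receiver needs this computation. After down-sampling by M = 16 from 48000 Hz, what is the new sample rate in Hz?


Decimation reduces the sample rate:
fs_out = fs_in / M
       = 48000 / 16
       = 3000.0 Hz

3000.0 Hz


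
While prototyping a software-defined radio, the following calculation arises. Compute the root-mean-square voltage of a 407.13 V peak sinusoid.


RMS voltage for a sinusoidal waveform:
V_rms = V_peak / sqrt(2)
      = 407.13 / 1.414214
      = 287.884 V

287.884 V


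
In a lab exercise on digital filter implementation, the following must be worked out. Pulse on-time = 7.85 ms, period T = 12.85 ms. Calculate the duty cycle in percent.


Duty cycle as a percentage:
DC = (t_on / T) * 100
   = (7.85 / 12.85) * 100
   = 0.610895 * 100
   = 61.09 %

61.09 %


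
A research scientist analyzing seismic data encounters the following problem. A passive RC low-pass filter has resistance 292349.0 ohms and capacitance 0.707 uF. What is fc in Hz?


Cutoff frequency of a first-order RC filter:
fc = 1 / (2 * pi * R * C)
C = 0.707 uF = 7.07e-07 F
fc = 1 / (2 * pi * 292349.0 * 7.07e-07)
   = 1 / 1.2986762395476
   = 0.770015 Hz

0.770015 Hz


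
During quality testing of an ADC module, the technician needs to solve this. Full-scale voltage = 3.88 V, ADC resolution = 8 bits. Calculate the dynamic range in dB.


Dynamic range from full-scale to LSB:
V_min = V_max / 2^bits = 3.88 / 2^8
DR = 20 * log10(V_max / V_min)
   = 20 * log10(2^8)
   = 20 * 8 * log10(2)
   = 48.16 dB

48.16 dB


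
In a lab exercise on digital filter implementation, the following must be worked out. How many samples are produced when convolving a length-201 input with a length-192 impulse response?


Linear convolution output length:
L = N + M - 1
  = 201 + 192 - 1
  = 392 samples

392


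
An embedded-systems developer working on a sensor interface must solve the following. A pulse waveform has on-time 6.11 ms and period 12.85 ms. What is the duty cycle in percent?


Duty cycle as a percentage:
DC = (t_on / T) * 100
   = (6.11 / 12.85) * 100
   = 0.475486 * 100
   = 47.55 %

47.55 %


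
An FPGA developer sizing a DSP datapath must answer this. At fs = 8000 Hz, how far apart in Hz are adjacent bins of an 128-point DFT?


DFT frequency resolution:
df = fs / N
   = 8000 / 128
   = 62.5 Hz

62.5 Hz


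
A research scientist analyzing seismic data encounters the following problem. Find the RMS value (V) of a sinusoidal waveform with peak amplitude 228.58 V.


RMS voltage for a sinusoidal waveform:
V_rms = V_peak / sqrt(2)
      = 228.58 / 1.414214
      = 161.63 V

161.63 V


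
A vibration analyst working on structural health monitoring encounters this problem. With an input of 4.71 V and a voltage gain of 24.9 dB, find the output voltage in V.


Output voltage from dB gain:
V_out = V_in * 10^(gain_dB / 20)
      = 4.71 * 10^(24.9 / 20)
      = 4.71 * 17.579236
      = 82.7982 V

82.7982 V


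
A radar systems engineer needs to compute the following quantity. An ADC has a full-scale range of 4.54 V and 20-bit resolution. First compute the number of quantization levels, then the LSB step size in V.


Step 1 — number of quantization levels:
L = 2^N = 2^20 = 1048576

Step 2 — LSB step size:
delta = Vfs / L
      = 4.54 / 1048576
      = 4.33e-06 V

Levels = 1048576; step size = 4.33e-06 V


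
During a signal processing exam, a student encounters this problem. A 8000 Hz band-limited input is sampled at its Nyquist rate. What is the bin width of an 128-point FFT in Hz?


Step 1 — Nyquist sampling rate:
fs = 2 * fmax = 2 * 8000 = 16000 Hz

Step 2 — DFT bin spacing:
df = fs / N = 16000 / 128 = 125.0 Hz

125.0 Hz


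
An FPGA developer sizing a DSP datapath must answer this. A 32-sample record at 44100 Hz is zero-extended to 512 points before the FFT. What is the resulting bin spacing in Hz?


Frequency resolution after zero-padding:
N_padded = 32 * 16 = 512
df = fs / N_padded
   = 44100 / 512
   = 86.1328 Hz

86.1328 Hz


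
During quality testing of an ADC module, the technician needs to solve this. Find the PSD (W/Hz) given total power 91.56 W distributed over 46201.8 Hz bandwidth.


Power spectral density:
PSD = P / BW
    = 91.56 / 46201.8
    = 0.00198174 W/Hz

0.00198174 W/Hz


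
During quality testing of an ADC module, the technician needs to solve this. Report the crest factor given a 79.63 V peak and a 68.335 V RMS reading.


Crest factor is the ratio of peak to RMS:
CF = V_peak / V_rms
   = 79.63 / 68.335
   = 1.1653

1.1653


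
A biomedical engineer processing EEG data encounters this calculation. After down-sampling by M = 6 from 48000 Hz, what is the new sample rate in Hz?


Decimation reduces the sample rate:
fs_out = fs_in / M
       = 48000 / 6
       = 8000.0 Hz

8000.0 Hz


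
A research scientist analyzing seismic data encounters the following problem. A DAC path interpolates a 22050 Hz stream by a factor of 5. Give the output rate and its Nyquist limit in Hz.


Step 1 — output sample rate after interpolation by L:
fs_out = L * fs_in = 5 * 22050 = 110250 Hz

Step 2 — Nyquist frequency of the output stream:
f_Nyq = fs_out / 2 = 110250 / 2 = 55125.0 Hz

fs_out = 110250 Hz; f_Nyquist = 55125.0 Hz


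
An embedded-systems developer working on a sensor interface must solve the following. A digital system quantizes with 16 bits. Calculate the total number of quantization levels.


Number of quantization levels = 2^N
= 2^16
= 65536

65536


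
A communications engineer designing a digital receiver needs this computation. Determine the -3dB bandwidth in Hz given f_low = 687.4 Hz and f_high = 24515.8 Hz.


Bandwidth is the difference of -3dB frequencies:
BW = f_high - f_low
   = 24515.8 - 687.4
   = 23828.4 Hz

23828.4 Hz


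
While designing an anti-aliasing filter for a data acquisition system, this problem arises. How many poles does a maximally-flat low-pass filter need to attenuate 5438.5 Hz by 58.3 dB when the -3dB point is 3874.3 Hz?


Butterworth filter order formula:
n = log10(10^(A/10) - 1) / (2 * log10(f_stop/f_pass))
10^(58.3/10) - 1 = 676081.9754
f_stop/f_pass = 5438.5 / 3874.3 = 1.4037
n = 19.7914 -> ceil = 20

20


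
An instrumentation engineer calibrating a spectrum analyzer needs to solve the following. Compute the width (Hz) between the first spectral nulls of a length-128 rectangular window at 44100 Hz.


Main lobe width for a rectangular window:
Width = 2 * fs / N
      = 2 * 44100 / 128
      = 88200 / 128
      = 689.062 Hz

689.062 Hz


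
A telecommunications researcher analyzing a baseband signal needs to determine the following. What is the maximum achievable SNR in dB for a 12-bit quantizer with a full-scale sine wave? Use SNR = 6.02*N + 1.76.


Theoretical SNR for a full-scale sinusoid:
SNR = 6.02 * N + 1.76
    = 6.02 * 12 + 1.76
    = 72.24 + 1.76
    = 74.0 dB

74.0 dB


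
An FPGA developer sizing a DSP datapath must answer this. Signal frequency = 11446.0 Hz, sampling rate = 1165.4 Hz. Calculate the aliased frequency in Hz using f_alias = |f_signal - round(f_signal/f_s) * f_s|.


Compute the nearest integer multiple of fs to the signal:
n = round(11446.0 / 1165.4) = 10
f_alias = |11446.0 - 10 * 1165.4|
        = |11446.0 - 11654.0|
        = 208.0 Hz

208.0


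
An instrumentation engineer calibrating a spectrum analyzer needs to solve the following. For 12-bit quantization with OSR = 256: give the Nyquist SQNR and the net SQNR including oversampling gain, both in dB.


Step 1 — baseline SQNR at Nyquist:
SQNR_base = 6.02*N + 1.76
          = 6.02*12 + 1.76
          = 74.0 dB

Step 2 — oversampling processing gain:
G = 10*log10(OSR) = 10*log10(256) = 24.08 dB

Step 3 — total:
SQNR_total = 74.0 + 24.08 = 98.08 dB

Base SQNR = 74.0 dB; oversampled SQNR = 98.08 dB


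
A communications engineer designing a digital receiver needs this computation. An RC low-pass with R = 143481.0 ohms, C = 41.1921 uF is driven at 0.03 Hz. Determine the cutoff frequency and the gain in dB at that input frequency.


Step 1 — cutoff frequency:
fc = 1 / (2*pi*R*C)
C = 41.1921 uF = 4.11921e-05 F
fc = 1 / (2*pi*143481.0*4.11921e-05)
   = 0.0269285 Hz

Step 2 — magnitude at f = 0.03 Hz:
|H(f)| = 1 / sqrt(1 + (f/fc)^2)
f/fc = 0.03 / 0.0269285 = 1.114061
|H| = 1 / sqrt(1 + 1.241132) = 0.6679843
|H|_dB = 20*log10(0.6679843) = -3.5 dB

fc = 0.0269285 Hz; |H(0.03 Hz)| = -3.5 dB


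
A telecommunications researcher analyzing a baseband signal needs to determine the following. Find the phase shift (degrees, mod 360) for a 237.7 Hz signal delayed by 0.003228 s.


Phase shift from frequency and time delay:
phi = 360 * f * t_delay
    = 360 * 237.7 * 0.003228
    = 276.23 degrees
    mod 360 = 276.23 degrees

276.23 degrees


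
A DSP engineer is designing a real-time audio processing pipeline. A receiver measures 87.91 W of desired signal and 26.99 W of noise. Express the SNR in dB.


SNR in decibels:
SNR = 10 * log10(Ps / Pn)
    = 10 * log10(87.91 / 26.99)
    = 10 * log10(3.2571)
    = 10 * 0.5128
    = 5.13 dB

5.13 dB


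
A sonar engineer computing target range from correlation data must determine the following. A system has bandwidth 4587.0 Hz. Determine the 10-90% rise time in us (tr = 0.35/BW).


Rise time from bandwidth relationship:
tr = 0.35 / BW
   = 0.35 / 4587.0
   = 7.630259429e-05 s
   = 76.3026 us

76.3026 us


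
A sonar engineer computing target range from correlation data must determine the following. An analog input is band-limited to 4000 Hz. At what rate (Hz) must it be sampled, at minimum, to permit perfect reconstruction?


The Nyquist rate is twice the maximum frequency component.
fs_min = 2 * fmax
      = 2 * 4000
      = 8000 Hz

8000


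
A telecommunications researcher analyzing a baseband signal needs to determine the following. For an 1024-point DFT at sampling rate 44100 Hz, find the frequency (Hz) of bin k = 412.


Frequency of DFT bin k:
f_k = k * fs / N
    = 412 * 44100 / 1024
    = 18169200 / 1024
    = 17743.359 Hz

17743.359 Hz


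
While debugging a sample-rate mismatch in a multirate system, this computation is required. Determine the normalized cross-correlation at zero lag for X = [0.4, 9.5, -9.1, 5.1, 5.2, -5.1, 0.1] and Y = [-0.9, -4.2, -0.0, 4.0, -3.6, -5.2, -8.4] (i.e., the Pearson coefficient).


Pearson correlation coefficient (population):
r = cov(X,Y) / (std(X) * std(Y))
Mean X = 0.8714, Mean Y = -2.6143
Cov(X,Y) = 0.435306
Std(X) = 5.939869, Std(Y) = 3.725752
r = 0.0197

0.0197


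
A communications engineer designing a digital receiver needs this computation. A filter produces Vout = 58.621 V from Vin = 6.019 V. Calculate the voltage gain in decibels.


Voltage gain in dB:
G = 20 * log10(Vout / Vin)
  = 20 * log10(58.621 / 6.019)
  = 20 * log10(9.739325)
  = 20 * 0.988529
  = 19.77 dB

19.77 dB


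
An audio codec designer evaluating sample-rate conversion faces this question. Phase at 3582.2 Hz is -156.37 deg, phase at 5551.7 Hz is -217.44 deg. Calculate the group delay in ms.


Group delay from phase difference:
tau = -d(phi)/d(omega)
d(phi) = -61.07 deg = -1.065873 rad
d(omega) = 2*pi*(5551.7 - 3582.2) = 12374.7335 rad/s
tau = -(-1.065873) / 12374.7335
    = 0.0861 ms

0.0861 ms


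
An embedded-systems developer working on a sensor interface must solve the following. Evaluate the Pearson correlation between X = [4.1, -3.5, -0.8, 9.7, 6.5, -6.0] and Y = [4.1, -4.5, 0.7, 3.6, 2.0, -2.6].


Pearson correlation coefficient (population):
r = cov(X,Y) / (std(X) * std(Y))
Mean X = 1.6667, Mean Y = 0.55
Cov(X,Y) = 15.003333
Std(X) = 5.558377, Std(Y) = 3.147883
r = 0.8575

0.8575


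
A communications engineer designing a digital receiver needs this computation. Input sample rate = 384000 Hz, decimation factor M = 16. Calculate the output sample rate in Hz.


Decimation reduces the sample rate:
fs_out = fs_in / M
       = 384000 / 16
       = 24000.0 Hz

24000.0 Hz


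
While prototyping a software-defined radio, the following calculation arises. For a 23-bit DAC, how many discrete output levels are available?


Number of quantization levels = 2^N
= 2^23
= 8388608

8388608


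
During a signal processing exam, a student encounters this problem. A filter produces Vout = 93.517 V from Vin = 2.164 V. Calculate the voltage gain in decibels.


Voltage gain in dB:
G = 20 * log10(Vout / Vin)
  = 20 * log10(93.517 / 2.164)
  = 20 * log10(43.21488)
  = 20 * 1.635633
  = 32.71 dB

32.71 dB


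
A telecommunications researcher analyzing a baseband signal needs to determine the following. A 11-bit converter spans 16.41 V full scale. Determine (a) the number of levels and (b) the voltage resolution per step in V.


Step 1 — number of quantization levels:
L = 2^N = 2^11 = 2048

Step 2 — LSB step size:
delta = Vfs / L
      = 16.41 / 2048
      = 0.0080127 V

Levels = 2048; step size = 0.0080127 V


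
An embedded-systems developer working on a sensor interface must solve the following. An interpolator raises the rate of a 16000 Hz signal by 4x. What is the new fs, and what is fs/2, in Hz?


Step 1 — output sample rate after interpolation by L:
fs_out = L * fs_in = 4 * 16000 = 64000 Hz

Step 2 — Nyquist frequency of the output stream:
f_Nyq = fs_out / 2 = 64000 / 2 = 32000.0 Hz

fs_out = 64000 Hz; f_Nyquist = 32000.0 Hz


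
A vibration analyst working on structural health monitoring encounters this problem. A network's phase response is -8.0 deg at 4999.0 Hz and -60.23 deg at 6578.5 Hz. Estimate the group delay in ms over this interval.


Group delay from phase difference:
tau = -d(phi)/d(omega)
d(phi) = -52.23 deg = -0.911585 rad
d(omega) = 2*pi*(6578.5 - 4999.0) = 9924.2912 rad/s
tau = -(-0.911585) / 9924.2912
    = 0.0919 ms

0.0919 ms


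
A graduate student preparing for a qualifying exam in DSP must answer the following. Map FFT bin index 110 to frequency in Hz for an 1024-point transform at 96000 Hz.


Frequency of DFT bin k:
f_k = k * fs / N
    = 110 * 96000 / 1024
    = 10560000 / 1024
    = 10312.5 Hz

10312.5 Hz


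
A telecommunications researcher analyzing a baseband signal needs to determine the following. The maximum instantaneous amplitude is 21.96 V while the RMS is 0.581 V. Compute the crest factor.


Crest factor is the ratio of peak to RMS:
CF = V_peak / V_rms
   = 21.96 / 0.581
   = 37.7969

37.7969


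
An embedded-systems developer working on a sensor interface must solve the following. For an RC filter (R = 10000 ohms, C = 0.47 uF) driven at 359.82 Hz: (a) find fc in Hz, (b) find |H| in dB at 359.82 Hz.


Step 1 — cutoff frequency:
fc = 1 / (2*pi*R*C)
C = 0.47 uF = 4.7e-07 F
fc = 1 / (2*pi*10000*4.7e-07)
   = 33.8628 Hz

Step 2 — magnitude at f = 359.82 Hz:
|H(f)| = 1 / sqrt(1 + (f/fc)^2)
f/fc = 359.82 / 33.8628 = 10.625819
|H| = 1 / sqrt(1 + 112.908029) = 0.0936964
|H|_dB = 20*log10(0.0936964) = -20.57 dB

fc = 33.8628 Hz; |H(359.82 Hz)| = -20.57 dB


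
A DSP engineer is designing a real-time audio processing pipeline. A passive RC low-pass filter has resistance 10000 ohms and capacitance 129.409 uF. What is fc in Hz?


Cutoff frequency of a first-order RC filter:
fc = 1 / (2 * pi * R * C)
C = 129.409 uF = 0.000129409 F
fc = 1 / (2 * pi * 10000 * 0.000129409)
   = 1 / 8.131007274168
   = 0.122986 Hz

0.122986 Hz


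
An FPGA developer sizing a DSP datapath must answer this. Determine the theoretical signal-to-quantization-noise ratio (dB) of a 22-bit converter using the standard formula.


Theoretical SNR for a full-scale sinusoid:
SNR = 6.02 * N + 1.76
    = 6.02 * 22 + 1.76
    = 132.44 + 1.76
    = 134.2 dB

134.2 dB


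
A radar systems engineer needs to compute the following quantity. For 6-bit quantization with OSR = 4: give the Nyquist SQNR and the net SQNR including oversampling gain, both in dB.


Step 1 — baseline SQNR at Nyquist:
SQNR_base = 6.02*N + 1.76
          = 6.02*6 + 1.76
          = 37.88 dB

Step 2 — oversampling processing gain:
G = 10*log10(OSR) = 10*log10(4) = 6.02 dB

Step 3 — total:
SQNR_total = 37.88 + 6.02 = 43.9 dB

Base SQNR = 37.88 dB; oversampled SQNR = 43.9 dB


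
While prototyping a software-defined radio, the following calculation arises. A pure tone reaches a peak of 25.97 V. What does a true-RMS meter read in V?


RMS voltage for a sinusoidal waveform:
V_rms = V_peak / sqrt(2)
      = 25.97 / 1.414214
      = 18.364 V

18.364 V


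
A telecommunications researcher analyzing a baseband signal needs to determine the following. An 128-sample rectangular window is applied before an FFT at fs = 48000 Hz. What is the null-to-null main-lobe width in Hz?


Main lobe width for a rectangular window:
Width = 2 * fs / N
      = 2 * 48000 / 128
      = 96000 / 128
      = 750.0 Hz

750.0 Hz


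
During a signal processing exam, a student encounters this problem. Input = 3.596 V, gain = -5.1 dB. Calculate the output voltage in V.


Output voltage from dB gain:
V_out = V_in * 10^(gain_dB / 20)
      = 3.596 * 10^(-5.1 / 20)
      = 3.596 * 0.555904
      = 1.999 V

1.999 V


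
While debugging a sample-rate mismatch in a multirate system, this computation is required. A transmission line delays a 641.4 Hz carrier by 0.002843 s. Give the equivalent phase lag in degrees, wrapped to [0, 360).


Phase shift from frequency and time delay:
phi = 360 * f * t_delay
    = 360 * 641.4 * 0.002843
    = 656.46 degrees
    mod 360 = 296.46 degrees

296.46 degrees


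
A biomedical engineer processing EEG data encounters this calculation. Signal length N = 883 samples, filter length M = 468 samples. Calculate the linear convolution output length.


Linear convolution output length:
L = N + M - 1
  = 883 + 468 - 1
  = 1350 samples

1350


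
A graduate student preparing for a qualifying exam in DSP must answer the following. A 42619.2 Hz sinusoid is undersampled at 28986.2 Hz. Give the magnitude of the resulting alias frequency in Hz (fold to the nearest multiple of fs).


Compute the nearest integer multiple of fs to the signal:
n = round(42619.2 / 28986.2) = 1
f_alias = |42619.2 - 1 * 28986.2|
        = |42619.2 - 28986.2|
        = 13633.0 Hz

13633.0


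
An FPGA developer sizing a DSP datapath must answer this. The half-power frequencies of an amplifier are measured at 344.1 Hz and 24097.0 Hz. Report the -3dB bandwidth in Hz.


Bandwidth is the difference of -3dB frequencies:
BW = f_high - f_low
   = 24097.0 - 344.1
   = 23752.9 Hz

23752.9 Hz


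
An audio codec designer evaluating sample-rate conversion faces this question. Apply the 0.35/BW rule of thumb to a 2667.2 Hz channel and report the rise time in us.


Rise time from bandwidth relationship:
tr = 0.35 / BW
   = 0.35 / 2667.2
   = 0.0001312237552 s
   = 131.2238 us

131.2238 us


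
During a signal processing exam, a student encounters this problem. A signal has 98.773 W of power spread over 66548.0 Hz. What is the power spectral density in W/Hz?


Power spectral density:
PSD = P / BW
    = 98.773 / 66548.0
    = 0.00148424 W/Hz

0.00148424 W/Hz


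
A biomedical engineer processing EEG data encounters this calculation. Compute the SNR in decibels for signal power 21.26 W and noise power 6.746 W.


SNR in decibels:
SNR = 10 * log10(Ps / Pn)
    = 10 * log10(21.26 / 6.746)
    = 10 * log10(3.1515)
    = 10 * 0.4985
    = 4.99 dB

4.99 dB


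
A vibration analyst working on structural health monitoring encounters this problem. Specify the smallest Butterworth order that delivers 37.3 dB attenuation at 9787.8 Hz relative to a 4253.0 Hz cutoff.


Butterworth filter order formula:
n = log10(10^(A/10) - 1) / (2 * log10(f_stop/f_pass))
10^(37.3/10) - 1 = 5369.318
f_stop/f_pass = 9787.8 / 4253.0 = 2.3014
n = 5.152 -> ceil = 6

6


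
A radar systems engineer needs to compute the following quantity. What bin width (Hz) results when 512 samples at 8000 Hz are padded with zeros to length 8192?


Frequency resolution after zero-padding:
N_padded = 512 * 16 = 8192
df = fs / N_padded
   = 8000 / 8192
   = 0.9766 Hz

0.9766 Hz


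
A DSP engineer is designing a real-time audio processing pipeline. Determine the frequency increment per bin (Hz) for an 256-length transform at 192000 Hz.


DFT frequency resolution:
df = fs / N
   = 192000 / 256
   = 750.0 Hz

750.0 Hz


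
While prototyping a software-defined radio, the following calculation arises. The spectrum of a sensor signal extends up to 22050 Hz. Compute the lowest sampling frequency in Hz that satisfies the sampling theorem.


The Nyquist rate is twice the maximum frequency component.
fs_min = 2 * fmax
      = 2 * 22050
      = 44100 Hz

44100


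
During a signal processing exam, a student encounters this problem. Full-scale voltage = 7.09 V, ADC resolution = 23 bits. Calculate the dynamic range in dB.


Dynamic range from full-scale to LSB:
V_min = V_max / 2^bits = 7.09 / 2^23
DR = 20 * log10(V_max / V_min)
   = 20 * log10(2^23)
   = 20 * 23 * log10(2)
   = 138.47 dB

138.47 dB


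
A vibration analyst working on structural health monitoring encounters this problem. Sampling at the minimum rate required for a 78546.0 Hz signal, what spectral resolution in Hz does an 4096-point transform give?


Step 1 — Nyquist sampling rate:
fs = 2 * fmax = 2 * 78546.0 = 157092.0 Hz

Step 2 — DFT bin spacing:
df = fs / N = 157092.0 / 4096 = 38.3525 Hz

38.3525 Hz


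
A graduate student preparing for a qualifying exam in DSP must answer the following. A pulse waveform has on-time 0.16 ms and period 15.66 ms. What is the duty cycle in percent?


Duty cycle as a percentage:
DC = (t_on / T) * 100
   = (0.16 / 15.66) * 100
   = 0.010217 * 100
   = 1.02 %

1.02 %


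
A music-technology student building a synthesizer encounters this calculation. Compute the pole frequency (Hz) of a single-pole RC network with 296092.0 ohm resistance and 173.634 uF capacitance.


Cutoff frequency of a first-order RC filter:
fc = 1 / (2 * pi * R * C)
C = 173.634 uF = 0.000173634 F
fc = 1 / (2 * pi * 296092.0 * 0.000173634)
   = 1 / 323.02885056052
   = 0.003096 Hz

0.003096 Hz


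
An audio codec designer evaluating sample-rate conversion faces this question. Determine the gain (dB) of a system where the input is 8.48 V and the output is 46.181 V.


Voltage gain in dB:
G = 20 * log10(Vout / Vin)
  = 20 * log10(46.181 / 8.48)
  = 20 * log10(5.445873)
  = 20 * 0.736067
  = 14.72 dB

14.72 dB


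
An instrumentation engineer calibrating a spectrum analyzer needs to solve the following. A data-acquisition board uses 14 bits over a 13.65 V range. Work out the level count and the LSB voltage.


Step 1 — number of quantization levels:
L = 2^N = 2^14 = 16384

Step 2 — LSB step size:
delta = Vfs / L
      = 13.65 / 16384
      = 0.00083313 V

Levels = 16384; step size = 0.00083313 V


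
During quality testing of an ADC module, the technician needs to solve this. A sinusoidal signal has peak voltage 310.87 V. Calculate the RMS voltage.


RMS voltage for a sinusoidal waveform:
V_rms = V_peak / sqrt(2)
      = 310.87 / 1.414214
      = 219.818 V

219.818 V


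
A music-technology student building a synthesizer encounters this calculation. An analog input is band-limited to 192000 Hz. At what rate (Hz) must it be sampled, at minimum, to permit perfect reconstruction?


The Nyquist rate is twice the maximum frequency component.
fs_min = 2 * fmax
      = 2 * 192000
      = 384000 Hz

384000


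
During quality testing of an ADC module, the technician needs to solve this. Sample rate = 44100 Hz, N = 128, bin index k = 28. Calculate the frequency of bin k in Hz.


Frequency of DFT bin k:
f_k = k * fs / N
    = 28 * 44100 / 128
    = 1234800 / 128
    = 9646.875 Hz

9646.875 Hz


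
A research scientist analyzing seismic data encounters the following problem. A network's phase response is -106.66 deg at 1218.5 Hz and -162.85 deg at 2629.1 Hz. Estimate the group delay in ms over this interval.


Group delay from phase difference:
tau = -d(phi)/d(omega)
d(phi) = -56.19 deg = -0.980701 rad
d(omega) = 2*pi*(2629.1 - 1218.5) = 8863.0612 rad/s
tau = -(-0.980701) / 8863.0612
    = 0.1107 ms

0.1107 ms


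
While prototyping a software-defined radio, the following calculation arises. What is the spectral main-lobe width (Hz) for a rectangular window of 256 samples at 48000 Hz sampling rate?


Main lobe width for a rectangular window:
Width = 2 * fs / N
      = 2 * 48000 / 256
      = 96000 / 256
      = 375.0 Hz

375.0 Hz


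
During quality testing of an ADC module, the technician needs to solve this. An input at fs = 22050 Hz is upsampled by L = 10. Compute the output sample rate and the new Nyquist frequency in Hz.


Step 1 — output sample rate after interpolation by L:
fs_out = L * fs_in = 10 * 22050 = 220500 Hz

Step 2 — Nyquist frequency of the output stream:
f_Nyq = fs_out / 2 = 220500 / 2 = 110250.0 Hz

fs_out = 220500 Hz; f_Nyquist = 110250.0 Hz


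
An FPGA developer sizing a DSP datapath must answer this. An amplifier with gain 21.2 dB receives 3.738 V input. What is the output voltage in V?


Output voltage from dB gain:
V_out = V_in * 10^(gain_dB / 20)
      = 3.738 * 10^(21.2 / 20)
      = 3.738 * 11.481536
      = 42.918 V

42.918 V


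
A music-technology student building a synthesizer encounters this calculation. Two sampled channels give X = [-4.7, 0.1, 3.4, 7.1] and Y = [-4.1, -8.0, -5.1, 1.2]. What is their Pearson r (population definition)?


Pearson correlation coefficient (population):
r = cov(X,Y) / (std(X) * std(Y))
Mean X = 1.475, Mean Y = -4.0
Cov(X,Y) = 8.3125
Std(X) = 4.340723, Std(Y) = 3.326409
r = 0.5757

0.5757


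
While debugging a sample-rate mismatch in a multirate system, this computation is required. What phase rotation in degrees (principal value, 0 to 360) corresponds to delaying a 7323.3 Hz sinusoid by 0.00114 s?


Phase shift from frequency and time delay:
phi = 360 * f * t_delay
    = 360 * 7323.3 * 0.00114
    = 3005.48 degrees
    mod 360 = 125.48 degrees

125.48 degrees


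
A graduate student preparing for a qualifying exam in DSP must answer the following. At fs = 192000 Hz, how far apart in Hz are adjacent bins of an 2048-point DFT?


DFT frequency resolution:
df = fs / N
   = 192000 / 2048
   = 93.75 Hz

93.75 Hz


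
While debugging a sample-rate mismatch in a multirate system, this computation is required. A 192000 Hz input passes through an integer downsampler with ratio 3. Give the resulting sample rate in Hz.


Decimation reduces the sample rate:
fs_out = fs_in / M
       = 192000 / 3
       = 64000.0 Hz

64000.0 Hz


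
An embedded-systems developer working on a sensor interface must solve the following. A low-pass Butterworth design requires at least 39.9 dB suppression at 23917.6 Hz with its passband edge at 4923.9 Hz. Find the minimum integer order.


Butterworth filter order formula:
n = log10(10^(A/10) - 1) / (2 * log10(f_stop/f_pass))
10^(39.9/10) - 1 = 9771.3722
f_stop/f_pass = 23917.6 / 4923.9 = 4.8575
n = 2.9064 -> ceil = 3

3


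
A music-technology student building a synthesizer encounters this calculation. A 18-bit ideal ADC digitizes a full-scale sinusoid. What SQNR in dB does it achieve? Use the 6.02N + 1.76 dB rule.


Theoretical SNR for a full-scale sinusoid:
SNR = 6.02 * N + 1.76
    = 6.02 * 18 + 1.76
    = 108.36 + 1.76
    = 110.12 dB

110.12 dB


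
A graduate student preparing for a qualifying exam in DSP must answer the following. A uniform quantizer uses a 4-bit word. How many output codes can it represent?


Number of quantization levels = 2^N
= 2^4
= 16

16


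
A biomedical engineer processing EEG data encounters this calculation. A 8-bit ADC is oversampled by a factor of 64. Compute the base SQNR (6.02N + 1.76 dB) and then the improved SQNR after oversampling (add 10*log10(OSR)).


Step 1 — baseline SQNR at Nyquist:
SQNR_base = 6.02*N + 1.76
          = 6.02*8 + 1.76
          = 49.92 dB

Step 2 — oversampling processing gain:
G = 10*log10(OSR) = 10*log10(64) = 18.06 dB

Step 3 — total:
SQNR_total = 49.92 + 18.06 = 67.98 dB

Base SQNR = 49.92 dB; oversampled SQNR = 67.98 dB


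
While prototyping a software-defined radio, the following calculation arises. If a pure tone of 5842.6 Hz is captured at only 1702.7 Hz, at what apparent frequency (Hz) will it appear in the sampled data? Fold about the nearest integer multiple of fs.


Compute the nearest integer multiple of fs to the signal:
n = round(5842.6 / 1702.7) = 3
f_alias = |5842.6 - 3 * 1702.7|
        = |5842.6 - 5108.1|
        = 734.5 Hz

734.5


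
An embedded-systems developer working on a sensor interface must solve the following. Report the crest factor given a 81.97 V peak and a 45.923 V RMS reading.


Crest factor is the ratio of peak to RMS:
CF = V_peak / V_rms
   = 81.97 / 45.923
   = 1.7849

1.7849


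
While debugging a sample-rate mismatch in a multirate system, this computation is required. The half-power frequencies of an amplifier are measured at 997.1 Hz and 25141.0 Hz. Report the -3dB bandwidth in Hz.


Bandwidth is the difference of -3dB frequencies:
BW = f_high - f_low
   = 25141.0 - 997.1
   = 24143.9 Hz

24143.9 Hz


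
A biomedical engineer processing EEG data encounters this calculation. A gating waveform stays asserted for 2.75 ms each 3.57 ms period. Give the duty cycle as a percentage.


Duty cycle as a percentage:
DC = (t_on / T) * 100
   = (2.75 / 3.57) * 100
   = 0.770308 * 100
   = 77.03 %

77.03 %


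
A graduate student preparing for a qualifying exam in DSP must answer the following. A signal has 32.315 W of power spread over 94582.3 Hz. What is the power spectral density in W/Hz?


Power spectral density:
PSD = P / BW
    = 32.315 / 94582.3
    = 0.00034166 W/Hz

0.00034166 W/Hz


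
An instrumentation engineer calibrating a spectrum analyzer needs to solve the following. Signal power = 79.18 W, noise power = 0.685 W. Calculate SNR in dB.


SNR in decibels:
SNR = 10 * log10(Ps / Pn)
    = 10 * log10(79.18 / 0.685)
    = 10 * log10(115.5912)
    = 10 * 2.0629
    = 20.63 dB

20.63 dB


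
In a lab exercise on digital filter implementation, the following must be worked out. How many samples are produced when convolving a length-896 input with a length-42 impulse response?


Linear convolution output length:
L = N + M - 1
  = 896 + 42 - 1
  = 937 samples

937


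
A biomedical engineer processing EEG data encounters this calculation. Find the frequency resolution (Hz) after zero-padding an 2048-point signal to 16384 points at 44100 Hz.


Frequency resolution after zero-padding:
N_padded = 2048 * 8 = 16384
df = fs / N_padded
   = 44100 / 16384
   = 2.6917 Hz

2.6917 Hz


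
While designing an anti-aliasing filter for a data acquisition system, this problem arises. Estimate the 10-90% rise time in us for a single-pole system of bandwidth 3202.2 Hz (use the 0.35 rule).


Rise time from bandwidth relationship:
tr = 0.35 / BW
   = 0.35 / 3202.2
   = 0.0001092998563 s
   = 109.2999 us

109.2999 us


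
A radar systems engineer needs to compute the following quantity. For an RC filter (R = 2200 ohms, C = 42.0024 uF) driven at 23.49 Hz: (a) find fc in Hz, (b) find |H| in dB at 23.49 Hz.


Step 1 — cutoff frequency:
fc = 1 / (2*pi*R*C)
C = 42.0024 uF = 4.20024e-05 F
fc = 1 / (2*pi*2200*4.20024e-05)
   = 1.72236 Hz

Step 2 — magnitude at f = 23.49 Hz:
|H(f)| = 1 / sqrt(1 + (f/fc)^2)
f/fc = 23.49 / 1.72236 = 13.638264
|H| = 1 / sqrt(1 + 186.002245) = 0.0731268
|H|_dB = 20*log10(0.0731268) = -22.72 dB

fc = 1.72236 Hz; |H(23.49 Hz)| = -22.72 dB


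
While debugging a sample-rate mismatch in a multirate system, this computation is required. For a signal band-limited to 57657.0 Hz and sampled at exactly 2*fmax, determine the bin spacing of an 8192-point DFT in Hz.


Step 1 — Nyquist sampling rate:
fs = 2 * fmax = 2 * 57657.0 = 115314.0 Hz

Step 2 — DFT bin spacing:
df = fs / N = 115314.0 / 8192 = 14.0764 Hz

14.0764 Hz


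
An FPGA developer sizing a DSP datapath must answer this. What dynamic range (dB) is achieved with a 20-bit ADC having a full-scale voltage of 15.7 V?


Dynamic range from full-scale to LSB:
V_min = V_max / 2^bits = 15.7 / 2^20
DR = 20 * log10(V_max / V_min)
   = 20 * log10(2^20)
   = 20 * 20 * log10(2)
   = 120.41 dB

120.41 dB


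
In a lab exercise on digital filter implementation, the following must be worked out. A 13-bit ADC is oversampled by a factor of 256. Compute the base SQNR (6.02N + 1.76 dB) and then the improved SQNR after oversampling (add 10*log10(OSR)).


Step 1 — baseline SQNR at Nyquist:
SQNR_base = 6.02*N + 1.76
          = 6.02*13 + 1.76
          = 80.02 dB

Step 2 — oversampling processing gain:
G = 10*log10(OSR) = 10*log10(256) = 24.08 dB

Step 3 — total:
SQNR_total = 80.02 + 24.08 = 104.1 dB

Base SQNR = 80.02 dB; oversampled SQNR = 104.1 dB


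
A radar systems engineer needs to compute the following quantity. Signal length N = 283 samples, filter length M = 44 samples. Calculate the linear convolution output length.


Linear convolution output length:
L = N + M - 1
  = 283 + 44 - 1
  = 326 samples

326


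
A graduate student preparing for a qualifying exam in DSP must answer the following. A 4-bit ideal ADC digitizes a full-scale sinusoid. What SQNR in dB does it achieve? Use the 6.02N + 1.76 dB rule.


Theoretical SNR for a full-scale sinusoid:
SNR = 6.02 * N + 1.76
    = 6.02 * 4 + 1.76
    = 24.08 + 1.76
    = 25.84 dB

25.84 dB


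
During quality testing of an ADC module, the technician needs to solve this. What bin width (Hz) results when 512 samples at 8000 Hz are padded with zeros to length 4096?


Frequency resolution after zero-padding:
N_padded = 512 * 8 = 4096
df = fs / N_padded
   = 8000 / 4096
   = 1.9531 Hz

1.9531 Hz


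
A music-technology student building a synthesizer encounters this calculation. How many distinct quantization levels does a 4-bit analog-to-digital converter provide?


Number of quantization levels = 2^N
= 2^4
= 16

16


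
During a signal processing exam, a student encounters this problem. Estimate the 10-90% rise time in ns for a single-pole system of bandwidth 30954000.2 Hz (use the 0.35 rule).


Rise time from bandwidth relationship:
tr = 0.35 / BW
   = 0.35 / 30954000.2
   = 1.130710079e-08 s
   = 11.3071 ns

11.3071 ns


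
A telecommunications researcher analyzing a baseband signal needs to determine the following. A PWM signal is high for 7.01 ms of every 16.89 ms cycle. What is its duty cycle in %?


Duty cycle as a percentage:
DC = (t_on / T) * 100
   = (7.01 / 16.89) * 100
   = 0.415038 * 100
   = 41.5 %

41.5 %


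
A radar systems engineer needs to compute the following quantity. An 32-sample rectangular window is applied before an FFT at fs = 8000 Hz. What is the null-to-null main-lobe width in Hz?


Main lobe width for a rectangular window:
Width = 2 * fs / N
      = 2 * 8000 / 32
      = 16000 / 32
      = 500.0 Hz

500.0 Hz


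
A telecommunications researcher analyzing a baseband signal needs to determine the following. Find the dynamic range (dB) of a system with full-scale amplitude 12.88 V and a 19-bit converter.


Dynamic range from full-scale to LSB:
V_min = V_max / 2^bits = 12.88 / 2^19
DR = 20 * log10(V_max / V_min)
   = 20 * log10(2^19)
   = 20 * 19 * log10(2)
   = 114.39 dB

114.39 dB


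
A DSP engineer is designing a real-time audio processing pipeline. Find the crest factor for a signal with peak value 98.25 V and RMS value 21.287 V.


Crest factor is the ratio of peak to RMS:
CF = V_peak / V_rms
   = 98.25 / 21.287
   = 4.6155

4.6155


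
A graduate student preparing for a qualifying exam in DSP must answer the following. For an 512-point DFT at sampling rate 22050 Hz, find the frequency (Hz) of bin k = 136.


Frequency of DFT bin k:
f_k = k * fs / N
    = 136 * 22050 / 512
    = 2998800 / 512
    = 5857.031 Hz

5857.031 Hz


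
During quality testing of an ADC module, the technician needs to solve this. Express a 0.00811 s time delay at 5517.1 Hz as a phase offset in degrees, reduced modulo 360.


Phase shift from frequency and time delay:
phi = 360 * f * t_delay
    = 360 * 5517.1 * 0.00811
    = 16107.73 degrees
    mod 360 = 267.73 degrees

267.73 degrees


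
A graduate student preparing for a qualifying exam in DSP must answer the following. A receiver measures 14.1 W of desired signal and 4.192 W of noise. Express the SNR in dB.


SNR in decibels:
SNR = 10 * log10(Ps / Pn)
    = 10 * log10(14.1 / 4.192)
    = 10 * log10(3.3635)
    = 10 * 0.5268
    = 5.27 dB

5.27 dB


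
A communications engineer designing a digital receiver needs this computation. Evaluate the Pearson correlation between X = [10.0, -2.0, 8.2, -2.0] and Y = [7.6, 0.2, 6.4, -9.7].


Pearson correlation coefficient (population):
r = cov(X,Y) / (std(X) * std(Y))
Mean X = 3.55, Mean Y = 1.125
Cov(X,Y) = 32.87625
Std(X) = 5.586367, Std(Y) = 6.851779
r = 0.8589

0.8589


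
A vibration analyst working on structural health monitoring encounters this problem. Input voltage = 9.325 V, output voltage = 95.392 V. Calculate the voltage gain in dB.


Voltage gain in dB:
G = 20 * log10(Vout / Vin)
  = 20 * log10(95.392 / 9.325)
  = 20 * log10(10.229705)
  = 20 * 1.009863
  = 20.2 dB

20.2 dB


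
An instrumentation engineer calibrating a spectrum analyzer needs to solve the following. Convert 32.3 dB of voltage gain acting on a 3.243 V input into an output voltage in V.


Output voltage from dB gain:
V_out = V_in * 10^(gain_dB / 20)
      = 3.243 * 10^(32.3 / 20)
      = 3.243 * 41.209752
      = 133.6432 V

133.6432 V


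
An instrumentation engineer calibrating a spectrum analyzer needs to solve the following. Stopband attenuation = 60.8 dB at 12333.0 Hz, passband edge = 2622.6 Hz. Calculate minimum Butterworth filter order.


Butterworth filter order formula:
n = log10(10^(A/10) - 1) / (2 * log10(f_stop/f_pass))
10^(60.8/10) - 1 = 1202263.4346
f_stop/f_pass = 12333.0 / 2622.6 = 4.7026
n = 4.5215 -> ceil = 5

5


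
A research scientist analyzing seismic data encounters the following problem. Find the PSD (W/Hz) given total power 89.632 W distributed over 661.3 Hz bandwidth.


Power spectral density:
PSD = P / BW
    = 89.632 / 661.3
    = 0.13553909 W/Hz

0.13553909 W/Hz


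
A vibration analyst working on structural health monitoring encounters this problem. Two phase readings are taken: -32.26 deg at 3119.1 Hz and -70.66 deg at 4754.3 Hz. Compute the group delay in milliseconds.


Group delay from phase difference:
tau = -d(phi)/d(omega)
d(phi) = -38.4 deg = -0.670206 rad
d(omega) = 2*pi*(4754.3 - 3119.1) = 10274.2646 rad/s
tau = -(-0.670206) / 10274.2646
    = 0.0652 ms

0.0652 ms
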